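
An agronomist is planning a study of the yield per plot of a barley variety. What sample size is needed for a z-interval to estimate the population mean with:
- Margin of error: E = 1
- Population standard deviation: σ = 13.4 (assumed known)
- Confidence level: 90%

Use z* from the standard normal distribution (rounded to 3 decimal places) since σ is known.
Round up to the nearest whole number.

Using z* since population σ is known (z-interval formula).

For 90% confidence, z* = 1.645 (from standard normal table)

Sample size formula for z-interval: n = (z*σ/E)²

n = (1.645 × 13.4 / 1)²
  = (22.043000)²
  = 485.8938

Round up to the nearest whole number: n = 486

486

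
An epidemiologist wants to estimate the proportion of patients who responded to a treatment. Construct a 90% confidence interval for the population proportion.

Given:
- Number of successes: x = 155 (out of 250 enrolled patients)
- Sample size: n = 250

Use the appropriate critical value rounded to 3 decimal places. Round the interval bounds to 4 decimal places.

Sample proportion: p̂ = 155/250 = 0.620000

Check conditions for normal approximation:
  np̂ = 155 ≥ 10 ✓
  n(1-p̂) = 95 ≥ 10 ✓

The sample is large enough, so use a z-interval (normal approximation) for the proportion.

For 90% confidence, z* = 1.645 (from standard normal table)

Standard error: SE = √(p̂(1-p̂)/n) = √(0.620000×0.380000/250) = 0.03069853

Margin of error: E = z* × SE = 1.645 × 0.03069853 = 0.050499

Z-interval: p̂ ± E = 0.620000 ± 0.050499 = (0.569501, 0.670499)

Rounded to 4 decimal places:

(0.5695, 0.6705)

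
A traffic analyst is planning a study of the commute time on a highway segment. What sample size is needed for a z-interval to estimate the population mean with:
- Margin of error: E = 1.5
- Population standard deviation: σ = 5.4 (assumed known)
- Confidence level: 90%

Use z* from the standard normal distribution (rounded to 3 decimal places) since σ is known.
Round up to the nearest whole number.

Using z* since population σ is known (z-interval formula).

For 90% confidence, z* = 1.645 (from standard normal table)

Sample size formula for z-interval: n = (z*σ/E)²

n = (1.645 × 5.4 / 1.5)²
  = (5.922000)²
  = 35.0701

Round up to the nearest whole number: n = 36

36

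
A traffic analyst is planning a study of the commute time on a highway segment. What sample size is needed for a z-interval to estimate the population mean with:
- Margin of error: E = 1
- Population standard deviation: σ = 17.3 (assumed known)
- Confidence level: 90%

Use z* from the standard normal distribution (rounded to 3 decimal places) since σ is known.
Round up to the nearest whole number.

Using z* since population σ is known (z-interval formula).

For 90% confidence, z* = 1.645 (from standard normal table)

Sample size formula for z-interval: n = (z*σ/E)²

n = (1.645 × 17.3 / 1)²
  = (28.458500)²
  = 809.8862

Round up to the nearest whole number: n = 810

810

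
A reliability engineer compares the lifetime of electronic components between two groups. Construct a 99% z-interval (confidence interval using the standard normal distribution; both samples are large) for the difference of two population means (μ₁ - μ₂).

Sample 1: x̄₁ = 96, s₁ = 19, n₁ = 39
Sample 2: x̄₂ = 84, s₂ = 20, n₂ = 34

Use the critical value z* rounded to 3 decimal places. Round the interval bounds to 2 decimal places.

Both samples are large (n₁ = 39 ≥ 30, n₂ = 34 ≥ 30), so a z-interval for the difference of means applies.

Point estimate: x̄₁ - x̄₂ = 96 - 84 = 12

Standard error: SE = √(s₁²/n₁ + s₂²/n₂)
= √(19²/39 + 20²/34)
= √(9.256410 + 11.764706)
= 4.584879

For 99% confidence, z* = 2.576 (from standard normal table)
Margin of error: E = z* × SE = 2.576 × 4.584879 = 11.8106

Z-interval: (x̄₁ - x̄₂) ± E = 12 ± 11.8106 = (0.1894, 23.8106)

Rounded to 2 decimal places:

(0.19, 23.81)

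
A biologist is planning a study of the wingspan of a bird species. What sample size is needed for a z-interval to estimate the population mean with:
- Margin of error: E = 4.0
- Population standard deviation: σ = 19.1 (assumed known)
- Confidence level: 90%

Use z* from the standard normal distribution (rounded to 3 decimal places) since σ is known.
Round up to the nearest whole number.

Using z* since population σ is known (z-interval formula).

For 90% confidence, z* = 1.645 (from standard normal table)

Sample size formula for z-interval: n = (z*σ/E)²

n = (1.645 × 19.1 / 4.0)²
  = (7.854875)²
  = 61.6991

Round up to the nearest whole number: n = 62

62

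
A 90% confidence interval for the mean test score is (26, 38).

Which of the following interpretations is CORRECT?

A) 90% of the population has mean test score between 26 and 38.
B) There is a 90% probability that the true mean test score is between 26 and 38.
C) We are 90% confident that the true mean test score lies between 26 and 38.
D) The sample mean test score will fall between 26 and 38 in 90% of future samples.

A confidence interval represents our confidence in the procedure, not a probability statement about the parameter.

Key concept: If we repeated this sampling process many times and computed a 90% CI each time, about 90% of those intervals would contain the true population parameter.

For this specific interval (26, 38):
- Midpoint (point estimate): 32
- Margin of error: 6

The correct interpretation is the one stating confidence that the true parameter lies in the interval — option C.

C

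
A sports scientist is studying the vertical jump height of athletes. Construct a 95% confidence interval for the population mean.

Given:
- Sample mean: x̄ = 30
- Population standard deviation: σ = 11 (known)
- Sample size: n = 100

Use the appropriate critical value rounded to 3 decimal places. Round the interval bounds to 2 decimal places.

The population standard deviation σ is known, so use a z-interval (standard normal critical value).

For 95% confidence, z* = 1.96 (from standard normal table)

Standard error: SE = σ/√n = 11/√100 = 1.100000

Margin of error: E = z* × SE = 1.96 × 1.100000 = 2.1560

Z-interval: x̄ ± E = 30 ± 2.1560 = (27.8440, 32.1560)

Rounded to 2 decimal places:

(27.84, 32.16)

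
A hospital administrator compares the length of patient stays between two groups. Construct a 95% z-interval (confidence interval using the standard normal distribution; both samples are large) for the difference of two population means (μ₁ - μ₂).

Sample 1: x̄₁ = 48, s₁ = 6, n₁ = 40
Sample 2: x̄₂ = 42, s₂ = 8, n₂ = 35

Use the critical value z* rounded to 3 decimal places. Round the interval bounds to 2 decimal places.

Both samples are large (n₁ = 40 ≥ 30, n₂ = 35 ≥ 30), so a z-interval for the difference of means applies.

Point estimate: x̄₁ - x̄₂ = 48 - 42 = 6

Standard error: SE = √(s₁²/n₁ + s₂²/n₂)
= √(6²/40 + 8²/35)
= √(0.900000 + 1.828571)
= 1.651839

For 95% confidence, z* = 1.96 (from standard normal table)
Margin of error: E = z* × SE = 1.96 × 1.651839 = 3.2376

Z-interval: (x̄₁ - x̄₂) ± E = 6 ± 3.2376 = (2.7624, 9.2376)

Rounded to 2 decimal places:

(2.76, 9.24)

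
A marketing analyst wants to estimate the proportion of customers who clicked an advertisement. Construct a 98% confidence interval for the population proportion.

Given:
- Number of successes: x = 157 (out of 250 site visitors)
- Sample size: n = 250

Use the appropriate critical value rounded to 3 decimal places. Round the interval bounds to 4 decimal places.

Sample proportion: p̂ = 157/250 = 0.628000

Check conditions for normal approximation:
  np̂ = 157 ≥ 10 ✓
  n(1-p̂) = 93 ≥ 10 ✓

The sample is large enough, so use a z-interval (normal approximation) for the proportion.

For 98% confidence, z* = 2.326 (from standard normal table)

Standard error: SE = √(p̂(1-p̂)/n) = √(0.628000×0.372000/250) = 0.03056900

Margin of error: E = z* × SE = 2.326 × 0.03056900 = 0.071104

Z-interval: p̂ ± E = 0.628000 ± 0.071104 = (0.556896, 0.699104)

Rounded to 4 decimal places:

(0.5569, 0.6991)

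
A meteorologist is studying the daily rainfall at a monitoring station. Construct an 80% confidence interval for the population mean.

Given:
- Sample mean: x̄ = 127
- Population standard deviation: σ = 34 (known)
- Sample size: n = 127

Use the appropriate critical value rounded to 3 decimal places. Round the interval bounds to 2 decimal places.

The population standard deviation σ is known, so use a z-interval (standard normal critical value).

For 80% confidence, z* = 1.282 (from standard normal table)

Standard error: SE = σ/√n = 34/√127 = 3.017012

Margin of error: E = z* × SE = 1.282 × 3.017012 = 3.8678

Z-interval: x̄ ± E = 127 ± 3.8678 = (123.1322, 130.8678)

Rounded to 2 decimal places:

(123.13, 130.87)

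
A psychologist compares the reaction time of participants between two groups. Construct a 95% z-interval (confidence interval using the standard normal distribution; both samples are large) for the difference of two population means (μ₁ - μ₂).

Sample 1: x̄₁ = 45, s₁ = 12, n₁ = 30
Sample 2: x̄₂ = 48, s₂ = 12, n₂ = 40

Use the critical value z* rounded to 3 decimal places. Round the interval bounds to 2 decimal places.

Both samples are large (n₁ = 30 ≥ 30, n₂ = 40 ≥ 30), so a z-interval for the difference of means applies.

Point estimate: x̄₁ - x̄₂ = 45 - 48 = -3

Standard error: SE = √(s₁²/n₁ + s₂²/n₂)
= √(12²/30 + 12²/40)
= √(4.800000 + 3.600000)
= 2.898275

For 95% confidence, z* = 1.96 (from standard normal table)
Margin of error: E = z* × SE = 1.96 × 2.898275 = 5.6806

Z-interval: (x̄₁ - x̄₂) ± E = -3 ± 5.6806 = (-8.6806, 2.6806)

Rounded to 2 decimal places:

(-8.68, 2.68)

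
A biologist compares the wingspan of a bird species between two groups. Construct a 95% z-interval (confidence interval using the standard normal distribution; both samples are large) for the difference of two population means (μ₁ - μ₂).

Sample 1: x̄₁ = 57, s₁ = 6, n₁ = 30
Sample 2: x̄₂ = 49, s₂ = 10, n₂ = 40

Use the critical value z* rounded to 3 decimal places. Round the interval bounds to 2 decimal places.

Both samples are large (n₁ = 30 ≥ 30, n₂ = 40 ≥ 30), so a z-interval for the difference of means applies.

Point estimate: x̄₁ - x̄₂ = 57 - 49 = 8

Standard error: SE = √(s₁²/n₁ + s₂²/n₂)
= √(6²/30 + 10²/40)
= √(1.200000 + 2.500000)
= 1.923538

For 95% confidence, z* = 1.96 (from standard normal table)
Margin of error: E = z* × SE = 1.96 × 1.923538 = 3.7701

Z-interval: (x̄₁ - x̄₂) ± E = 8 ± 3.7701 = (4.2299, 11.7701)

Rounded to 2 decimal places:

(4.23, 11.77)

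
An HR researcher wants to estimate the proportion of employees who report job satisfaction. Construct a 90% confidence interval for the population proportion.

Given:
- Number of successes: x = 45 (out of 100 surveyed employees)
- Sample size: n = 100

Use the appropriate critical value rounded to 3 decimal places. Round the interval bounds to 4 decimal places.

Sample proportion: p̂ = 45/100 = 0.450000

Check conditions for normal approximation:
  np̂ = 45 ≥ 10 ✓
  n(1-p̂) = 55 ≥ 10 ✓

The sample is large enough, so use a z-interval (normal approximation) for the proportion.

For 90% confidence, z* = 1.645 (from standard normal table)

Standard error: SE = √(p̂(1-p̂)/n) = √(0.450000×0.550000/100) = 0.04974937

Margin of error: E = z* × SE = 1.645 × 0.04974937 = 0.081838

Z-interval: p̂ ± E = 0.450000 ± 0.081838 = (0.368162, 0.531838)

Rounded to 4 decimal places:

(0.3682, 0.5318)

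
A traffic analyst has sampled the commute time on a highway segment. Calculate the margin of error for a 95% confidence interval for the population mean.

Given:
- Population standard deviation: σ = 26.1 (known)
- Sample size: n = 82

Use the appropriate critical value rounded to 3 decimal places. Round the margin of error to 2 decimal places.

The population standard deviation σ is known, so use the z-interval margin of error formula.

For 95% confidence, z* = 1.96 (from standard normal table)

Margin of error formula for z-interval: E = z* × σ/√n

E = 1.96 × 26.1/√82
  = 1.96 × 2.882263
  = 5.6492

Rounded to 2 decimal places:

5.65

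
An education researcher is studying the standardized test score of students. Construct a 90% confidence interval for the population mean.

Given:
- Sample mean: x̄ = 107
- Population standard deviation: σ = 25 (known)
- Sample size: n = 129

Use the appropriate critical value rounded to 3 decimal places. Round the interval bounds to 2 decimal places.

The population standard deviation σ is known, so use a z-interval (standard normal critical value).

For 90% confidence, z* = 1.645 (from standard normal table)

Standard error: SE = σ/√n = 25/√129 = 2.201127

Margin of error: E = z* × SE = 1.645 × 2.201127 = 3.6209

Z-interval: x̄ ± E = 107 ± 3.6209 = (103.3791, 110.6209)

Rounded to 2 decimal places:

(103.38, 110.62)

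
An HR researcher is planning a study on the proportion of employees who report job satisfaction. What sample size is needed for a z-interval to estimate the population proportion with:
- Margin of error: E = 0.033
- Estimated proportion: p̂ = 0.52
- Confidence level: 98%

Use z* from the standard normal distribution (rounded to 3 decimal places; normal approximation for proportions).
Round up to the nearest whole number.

Using z* for proportion z-interval (normal approximation).

For 98% confidence, z* = 2.326 (from standard normal table)

Sample size formula for proportion z-interval: n = z*²p̂(1-p̂)/E²

n = 2.326² × 0.52 × 0.48 / 0.033²
  = 5.410276 × 0.2496 / 0.001089
  = 1240.0412

Round up to the nearest whole number: n = 1241

1241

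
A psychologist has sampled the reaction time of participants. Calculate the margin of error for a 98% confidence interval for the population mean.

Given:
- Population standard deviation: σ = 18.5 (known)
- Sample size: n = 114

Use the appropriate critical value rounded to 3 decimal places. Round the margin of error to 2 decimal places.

The population standard deviation σ is known, so use the z-interval margin of error formula.

For 98% confidence, z* = 2.326 (from standard normal table)

Margin of error formula for z-interval: E = z* × σ/√n

E = 2.326 × 18.5/√114
  = 2.326 × 1.732684
  = 4.0302

Rounded to 2 decimal places:

4.03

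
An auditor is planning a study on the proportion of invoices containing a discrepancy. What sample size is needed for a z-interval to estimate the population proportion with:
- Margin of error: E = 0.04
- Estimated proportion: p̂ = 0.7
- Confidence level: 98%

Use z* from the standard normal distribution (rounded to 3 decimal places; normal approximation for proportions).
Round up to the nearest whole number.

Using z* for proportion z-interval (normal approximation).

For 98% confidence, z* = 2.326 (from standard normal table)

Sample size formula for proportion z-interval: n = z*²p̂(1-p̂)/E²

n = 2.326² × 0.7 × 0.3 / 0.04²
  = 5.410276 × 0.21 / 0.0016
  = 710.0987

Round up to the nearest whole number: n = 711

711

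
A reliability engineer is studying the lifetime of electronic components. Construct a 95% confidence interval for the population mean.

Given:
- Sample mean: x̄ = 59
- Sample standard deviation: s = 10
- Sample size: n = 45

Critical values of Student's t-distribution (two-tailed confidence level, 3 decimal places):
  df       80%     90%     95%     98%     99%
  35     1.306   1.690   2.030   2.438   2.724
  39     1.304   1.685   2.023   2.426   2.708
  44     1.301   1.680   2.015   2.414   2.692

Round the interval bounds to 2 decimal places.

The population standard deviation σ is unknown (only the sample standard deviation s is given), so use a t-interval with df = n - 1 = 45 - 1 = 44.

For 95% confidence with df = 44, t* = 2.015 (from t-table)

Standard error: SE = s/√n = 10/√45 = 1.490712

Margin of error: E = t* × SE = 2.015 × 1.490712 = 3.0038

T-interval: x̄ ± E = 59 ± 3.0038 = (55.9962, 62.0038)

Rounded to 2 decimal places:

(56.00, 62.00)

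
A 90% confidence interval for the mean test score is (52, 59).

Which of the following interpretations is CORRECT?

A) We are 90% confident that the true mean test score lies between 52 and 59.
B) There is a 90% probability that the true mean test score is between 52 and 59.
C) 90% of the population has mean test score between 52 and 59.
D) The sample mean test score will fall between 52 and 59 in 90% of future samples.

A confidence interval represents our confidence in the procedure, not a probability statement about the parameter.

Key concept: If we repeated this sampling process many times and computed a 90% CI each time, about 90% of those intervals would contain the true population parameter.

For this specific interval (52, 59):
- Midpoint (point estimate): 55.5
- Margin of error: 3.5

The correct interpretation is the one stating confidence that the true parameter lies in the interval — option A.

A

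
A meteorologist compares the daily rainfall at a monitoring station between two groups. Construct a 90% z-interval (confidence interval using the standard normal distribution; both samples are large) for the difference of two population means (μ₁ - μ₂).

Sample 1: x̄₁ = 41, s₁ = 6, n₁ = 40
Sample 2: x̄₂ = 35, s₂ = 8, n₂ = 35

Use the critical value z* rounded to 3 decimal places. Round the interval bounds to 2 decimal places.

Both samples are large (n₁ = 40 ≥ 30, n₂ = 35 ≥ 30), so a z-interval for the difference of means applies.

Point estimate: x̄₁ - x̄₂ = 41 - 35 = 6

Standard error: SE = √(s₁²/n₁ + s₂²/n₂)
= √(6²/40 + 8²/35)
= √(0.900000 + 1.828571)
= 1.651839

For 90% confidence, z* = 1.645 (from standard normal table)
Margin of error: E = z* × SE = 1.645 × 1.651839 = 2.7173

Z-interval: (x̄₁ - x̄₂) ± E = 6 ± 2.7173 = (3.2827, 8.7173)

Rounded to 2 decimal places:

(3.28, 8.72)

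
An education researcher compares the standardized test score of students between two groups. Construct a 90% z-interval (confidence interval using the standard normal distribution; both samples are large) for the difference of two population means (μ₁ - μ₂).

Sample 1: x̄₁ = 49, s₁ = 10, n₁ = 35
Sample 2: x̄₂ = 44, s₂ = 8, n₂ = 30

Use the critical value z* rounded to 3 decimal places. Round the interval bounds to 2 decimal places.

Both samples are large (n₁ = 35 ≥ 30, n₂ = 30 ≥ 30), so a z-interval for the difference of means applies.

Point estimate: x̄₁ - x̄₂ = 49 - 44 = 5

Standard error: SE = √(s₁²/n₁ + s₂²/n₂)
= √(10²/35 + 8²/30)
= √(2.857143 + 2.133333)
= 2.233937

For 90% confidence, z* = 1.645 (from standard normal table)
Margin of error: E = z* × SE = 1.645 × 2.233937 = 3.6748

Z-interval: (x̄₁ - x̄₂) ± E = 5 ± 3.6748 = (1.3252, 8.6748)

Rounded to 2 decimal places:

(1.33, 8.67)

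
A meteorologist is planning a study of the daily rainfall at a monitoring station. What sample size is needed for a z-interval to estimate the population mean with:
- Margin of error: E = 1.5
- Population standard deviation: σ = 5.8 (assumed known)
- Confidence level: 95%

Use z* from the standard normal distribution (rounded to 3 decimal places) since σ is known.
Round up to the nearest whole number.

Using z* since population σ is known (z-interval formula).

For 95% confidence, z* = 1.96 (from standard normal table)

Sample size formula for z-interval: n = (z*σ/E)²

n = (1.96 × 5.8 / 1.5)²
  = (7.578667)²
  = 57.4362

Round up to the nearest whole number: n = 58

58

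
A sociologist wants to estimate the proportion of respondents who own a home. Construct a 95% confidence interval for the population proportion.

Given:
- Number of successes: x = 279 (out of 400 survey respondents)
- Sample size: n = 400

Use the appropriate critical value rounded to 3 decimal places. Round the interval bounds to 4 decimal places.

Sample proportion: p̂ = 279/400 = 0.697500

Check conditions for normal approximation:
  np̂ = 279 ≥ 10 ✓
  n(1-p̂) = 121 ≥ 10 ✓

The sample is large enough, so use a z-interval (normal approximation) for the proportion.

For 95% confidence, z* = 1.96 (from standard normal table)

Standard error: SE = √(p̂(1-p̂)/n) = √(0.697500×0.302500/400) = 0.02296703

Margin of error: E = z* × SE = 1.96 × 0.02296703 = 0.045015

Z-interval: p̂ ± E = 0.697500 ± 0.045015 = (0.652485, 0.742515)

Rounded to 4 decimal places:

(0.6525, 0.7425)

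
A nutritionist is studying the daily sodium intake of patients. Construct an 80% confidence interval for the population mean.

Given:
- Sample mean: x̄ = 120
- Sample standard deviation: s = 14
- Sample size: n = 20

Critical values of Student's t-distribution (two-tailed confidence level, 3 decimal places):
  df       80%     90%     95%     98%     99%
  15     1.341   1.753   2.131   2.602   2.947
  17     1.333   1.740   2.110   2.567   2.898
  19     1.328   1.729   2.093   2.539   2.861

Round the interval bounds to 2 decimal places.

The population standard deviation σ is unknown (only the sample standard deviation s is given), so use a t-interval with df = n - 1 = 20 - 1 = 19.

For 80% confidence with df = 19, t* = 1.328 (from t-table)

Standard error: SE = s/√n = 14/√20 = 3.130495

Margin of error: E = t* × SE = 1.328 × 3.130495 = 4.1573

T-interval: x̄ ± E = 120 ± 4.1573 = (115.8427, 124.1573)

Rounded to 2 decimal places:

(115.84, 124.16)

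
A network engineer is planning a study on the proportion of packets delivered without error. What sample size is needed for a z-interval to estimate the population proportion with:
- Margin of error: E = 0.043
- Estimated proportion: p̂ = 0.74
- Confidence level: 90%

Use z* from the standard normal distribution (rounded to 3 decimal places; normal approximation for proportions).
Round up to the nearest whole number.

Using z* for proportion z-interval (normal approximation).

For 90% confidence, z* = 1.645 (from standard normal table)

Sample size formula for proportion z-interval: n = z*²p̂(1-p̂)/E²

n = 1.645² × 0.74 × 0.26 / 0.043²
  = 2.706025 × 0.1924 / 0.001849
  = 281.5788

Round up to the nearest whole number: n = 282

282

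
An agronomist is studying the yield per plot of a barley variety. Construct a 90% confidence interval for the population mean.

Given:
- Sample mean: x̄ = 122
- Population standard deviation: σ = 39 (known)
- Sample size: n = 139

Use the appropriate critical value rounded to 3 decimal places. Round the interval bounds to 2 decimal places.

The population standard deviation σ is known, so use a z-interval (standard normal critical value).

For 90% confidence, z* = 1.645 (from standard normal table)

Standard error: SE = σ/√n = 39/√139 = 3.307937

Margin of error: E = z* × SE = 1.645 × 3.307937 = 5.4416

Z-interval: x̄ ± E = 122 ± 5.4416 = (116.5584, 127.4416)

Rounded to 2 decimal places:

(116.56, 127.44)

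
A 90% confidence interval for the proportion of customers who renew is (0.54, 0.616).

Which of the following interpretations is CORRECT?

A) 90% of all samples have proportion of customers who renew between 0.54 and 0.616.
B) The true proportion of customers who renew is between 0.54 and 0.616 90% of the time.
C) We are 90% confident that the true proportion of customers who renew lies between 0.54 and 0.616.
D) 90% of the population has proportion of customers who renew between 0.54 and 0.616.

A confidence interval represents our confidence in the procedure, not a probability statement about the parameter.

Key concept: If we repeated this sampling process many times and computed a 90% CI each time, about 90% of those intervals would contain the true population parameter.

For this specific interval (0.54, 0.616):
- Midpoint (point estimate): 0.578
- Margin of error: 0.038

The correct interpretation is the one stating confidence that the true parameter lies in the interval — option C.

C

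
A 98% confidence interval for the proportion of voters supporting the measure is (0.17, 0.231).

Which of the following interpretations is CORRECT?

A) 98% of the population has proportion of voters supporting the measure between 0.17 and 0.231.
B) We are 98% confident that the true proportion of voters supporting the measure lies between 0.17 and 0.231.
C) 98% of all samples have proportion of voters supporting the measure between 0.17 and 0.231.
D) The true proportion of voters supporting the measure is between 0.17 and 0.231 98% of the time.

A confidence interval represents our confidence in the procedure, not a probability statement about the parameter.

Key concept: If we repeated this sampling process many times and computed a 98% CI each time, about 98% of those intervals would contain the true population parameter.

For this specific interval (0.17, 0.231):
- Midpoint (point estimate): 0.2005
- Margin of error: 0.0305

The correct interpretation is the one stating confidence that the true parameter lies in the interval — option B.

B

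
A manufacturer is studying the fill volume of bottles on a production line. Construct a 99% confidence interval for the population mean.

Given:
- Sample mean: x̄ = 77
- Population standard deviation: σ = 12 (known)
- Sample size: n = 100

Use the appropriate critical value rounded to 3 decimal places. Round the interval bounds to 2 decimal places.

The population standard deviation σ is known, so use a z-interval (standard normal critical value).

For 99% confidence, z* = 2.576 (from standard normal table)

Standard error: SE = σ/√n = 12/√100 = 1.200000

Margin of error: E = z* × SE = 2.576 × 1.200000 = 3.0912

Z-interval: x̄ ± E = 77 ± 3.0912 = (73.9088, 80.0912)

Rounded to 2 decimal places:

(73.91, 80.09)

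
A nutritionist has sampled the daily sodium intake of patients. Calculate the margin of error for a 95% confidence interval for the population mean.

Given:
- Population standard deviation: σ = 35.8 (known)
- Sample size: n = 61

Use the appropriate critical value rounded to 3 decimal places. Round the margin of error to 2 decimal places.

The population standard deviation σ is known, so use the z-interval margin of error formula.

For 95% confidence, z* = 1.96 (from standard normal table)

Margin of error formula for z-interval: E = z* × σ/√n

E = 1.96 × 35.8/√61
  = 1.96 × 4.583720
  = 8.9841

Rounded to 2 decimal places:

8.98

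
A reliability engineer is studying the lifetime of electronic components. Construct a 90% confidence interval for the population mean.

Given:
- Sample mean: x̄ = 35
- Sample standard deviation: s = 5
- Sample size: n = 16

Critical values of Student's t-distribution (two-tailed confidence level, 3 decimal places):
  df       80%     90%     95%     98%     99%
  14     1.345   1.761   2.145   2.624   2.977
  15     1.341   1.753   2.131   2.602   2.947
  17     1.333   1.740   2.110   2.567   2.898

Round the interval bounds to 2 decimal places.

The population standard deviation σ is unknown (only the sample standard deviation s is given), so use a t-interval with df = n - 1 = 16 - 1 = 15.

For 90% confidence with df = 15, t* = 1.753 (from t-table)

Standard error: SE = s/√n = 5/√16 = 1.250000

Margin of error: E = t* × SE = 1.753 × 1.250000 = 2.1912

T-interval: x̄ ± E = 35 ± 2.1912 = (32.8088, 37.1912)

Rounded to 2 decimal places:

(32.81, 37.19)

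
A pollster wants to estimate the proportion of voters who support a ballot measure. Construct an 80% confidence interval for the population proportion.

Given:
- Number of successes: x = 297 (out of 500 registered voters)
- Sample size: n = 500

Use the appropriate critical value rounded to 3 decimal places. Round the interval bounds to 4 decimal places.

Sample proportion: p̂ = 297/500 = 0.594000

Check conditions for normal approximation:
  np̂ = 297 ≥ 10 ✓
  n(1-p̂) = 203 ≥ 10 ✓

The sample is large enough, so use a z-interval (normal approximation) for the proportion.

For 80% confidence, z* = 1.282 (from standard normal table)

Standard error: SE = √(p̂(1-p̂)/n) = √(0.594000×0.406000/500) = 0.02196197

Margin of error: E = z* × SE = 1.282 × 0.02196197 = 0.028155

Z-interval: p̂ ± E = 0.594000 ± 0.028155 = (0.565845, 0.622155)

Rounded to 4 decimal places:

(0.5658, 0.6222)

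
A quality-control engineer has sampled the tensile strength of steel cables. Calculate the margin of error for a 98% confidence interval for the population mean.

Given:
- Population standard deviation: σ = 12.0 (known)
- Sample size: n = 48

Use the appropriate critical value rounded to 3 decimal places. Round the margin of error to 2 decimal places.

The population standard deviation σ is known, so use the z-interval margin of error formula.

For 98% confidence, z* = 2.326 (from standard normal table)

Margin of error formula for z-interval: E = z* × σ/√n

E = 2.326 × 12.0/√48
  = 2.326 × 1.732051
  = 4.0288

Rounded to 2 decimal places:

4.03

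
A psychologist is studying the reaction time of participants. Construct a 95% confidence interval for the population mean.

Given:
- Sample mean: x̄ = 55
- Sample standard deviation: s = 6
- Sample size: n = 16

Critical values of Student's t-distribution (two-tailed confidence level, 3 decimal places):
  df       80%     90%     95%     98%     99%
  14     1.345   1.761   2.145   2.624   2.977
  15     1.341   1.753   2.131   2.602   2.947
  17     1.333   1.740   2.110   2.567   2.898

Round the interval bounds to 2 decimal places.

The population standard deviation σ is unknown (only the sample standard deviation s is given), so use a t-interval with df = n - 1 = 16 - 1 = 15.

For 95% confidence with df = 15, t* = 2.131 (from t-table)

Standard error: SE = s/√n = 6/√16 = 1.500000

Margin of error: E = t* × SE = 2.131 × 1.500000 = 3.1965

T-interval: x̄ ± E = 55 ± 3.1965 = (51.8035, 58.1965)

Rounded to 2 decimal places:

(51.80, 58.20)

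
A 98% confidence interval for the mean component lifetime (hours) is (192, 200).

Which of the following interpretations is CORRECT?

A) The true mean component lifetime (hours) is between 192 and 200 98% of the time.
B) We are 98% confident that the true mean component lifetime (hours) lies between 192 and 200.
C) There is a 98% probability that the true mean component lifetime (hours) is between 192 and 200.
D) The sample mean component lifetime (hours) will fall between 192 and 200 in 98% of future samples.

A confidence interval represents our confidence in the procedure, not a probability statement about the parameter.

Key concept: If we repeated this sampling process many times and computed a 98% CI each time, about 98% of those intervals would contain the true population parameter.

For this specific interval (192, 200):
- Midpoint (point estimate): 196
- Margin of error: 4

The correct interpretation is the one stating confidence that the true parameter lies in the interval — option B.

B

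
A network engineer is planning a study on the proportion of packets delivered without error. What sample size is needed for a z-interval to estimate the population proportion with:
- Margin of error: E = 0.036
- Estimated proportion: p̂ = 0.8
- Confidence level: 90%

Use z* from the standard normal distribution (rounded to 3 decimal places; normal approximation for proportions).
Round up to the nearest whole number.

Using z* for proportion z-interval (normal approximation).

For 90% confidence, z* = 1.645 (from standard normal table)

Sample size formula for proportion z-interval: n = z*²p̂(1-p̂)/E²

n = 1.645² × 0.8 × 0.2 / 0.036²
  = 2.706025 × 0.16 / 0.001296
  = 334.0772

Round up to the nearest whole number: n = 335

335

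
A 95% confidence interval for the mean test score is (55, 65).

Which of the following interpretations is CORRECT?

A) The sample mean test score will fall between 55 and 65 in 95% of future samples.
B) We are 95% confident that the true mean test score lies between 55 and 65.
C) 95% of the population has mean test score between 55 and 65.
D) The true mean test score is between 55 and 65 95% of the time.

A confidence interval represents our confidence in the procedure, not a probability statement about the parameter.

Key concept: If we repeated this sampling process many times and computed a 95% CI each time, about 95% of those intervals would contain the true population parameter.

For this specific interval (55, 65):
- Midpoint (point estimate): 60
- Margin of error: 5

The correct interpretation is the one stating confidence that the true parameter lies in the interval — option B.

B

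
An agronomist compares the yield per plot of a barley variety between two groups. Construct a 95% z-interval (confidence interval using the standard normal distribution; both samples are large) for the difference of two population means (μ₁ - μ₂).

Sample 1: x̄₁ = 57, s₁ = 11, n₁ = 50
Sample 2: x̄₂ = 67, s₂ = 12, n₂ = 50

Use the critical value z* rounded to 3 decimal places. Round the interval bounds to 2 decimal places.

Both samples are large (n₁ = 50 ≥ 30, n₂ = 50 ≥ 30), so a z-interval for the difference of means applies.

Point estimate: x̄₁ - x̄₂ = 57 - 67 = -10

Standard error: SE = √(s₁²/n₁ + s₂²/n₂)
= √(11²/50 + 12²/50)
= √(2.420000 + 2.880000)
= 2.302173

For 95% confidence, z* = 1.96 (from standard normal table)
Margin of error: E = z* × SE = 1.96 × 2.302173 = 4.5123

Z-interval: (x̄₁ - x̄₂) ± E = -10 ± 4.5123 = (-14.5123, -5.4877)

Rounded to 2 decimal places:

(-14.51, -5.49)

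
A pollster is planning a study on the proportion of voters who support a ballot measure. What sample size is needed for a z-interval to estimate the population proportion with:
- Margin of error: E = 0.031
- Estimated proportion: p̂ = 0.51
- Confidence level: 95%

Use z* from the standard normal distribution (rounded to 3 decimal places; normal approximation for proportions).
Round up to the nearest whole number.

Using z* for proportion z-interval (normal approximation).

For 95% confidence, z* = 1.96 (from standard normal table)

Sample size formula for proportion z-interval: n = z*²p̂(1-p̂)/E²

n = 1.96² × 0.51 × 0.49 / 0.031²
  = 3.8416 × 0.2499 / 0.000961
  = 998.9759

Round up to the nearest whole number: n = 999

999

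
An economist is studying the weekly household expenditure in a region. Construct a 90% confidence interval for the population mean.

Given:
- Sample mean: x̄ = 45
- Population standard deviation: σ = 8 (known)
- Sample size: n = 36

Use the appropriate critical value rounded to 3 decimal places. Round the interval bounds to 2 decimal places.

The population standard deviation σ is known, so use a z-interval (standard normal critical value).

For 90% confidence, z* = 1.645 (from standard normal table)

Standard error: SE = σ/√n = 8/√36 = 1.333333

Margin of error: E = z* × SE = 1.645 × 1.333333 = 2.1933

Z-interval: x̄ ± E = 45 ± 2.1933 = (42.8067, 47.1933)

Rounded to 2 decimal places:

(42.81, 47.19)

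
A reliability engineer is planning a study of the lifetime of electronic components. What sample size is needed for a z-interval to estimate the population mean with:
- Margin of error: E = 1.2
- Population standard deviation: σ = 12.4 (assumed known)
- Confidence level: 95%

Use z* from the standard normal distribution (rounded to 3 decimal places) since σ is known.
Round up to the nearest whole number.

Using z* since population σ is known (z-interval formula).

For 95% confidence, z* = 1.96 (from standard normal table)

Sample size formula for z-interval: n = (z*σ/E)²

n = (1.96 × 12.4 / 1.2)²
  = (20.253333)²
  = 410.1975

Round up to the nearest whole number: n = 411

411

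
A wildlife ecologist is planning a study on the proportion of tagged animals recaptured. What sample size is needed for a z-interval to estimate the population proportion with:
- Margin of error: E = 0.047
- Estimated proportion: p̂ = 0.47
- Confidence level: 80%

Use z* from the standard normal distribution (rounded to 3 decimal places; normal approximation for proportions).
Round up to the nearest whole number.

Using z* for proportion z-interval (normal approximation).

For 80% confidence, z* = 1.282 (from standard normal table)

Sample size formula for proportion z-interval: n = z*²p̂(1-p̂)/E²

n = 1.282² × 0.47 × 0.53 / 0.047²
  = 1.643524 × 0.2491 / 0.002209
  = 185.3336

Round up to the nearest whole number: n = 186

186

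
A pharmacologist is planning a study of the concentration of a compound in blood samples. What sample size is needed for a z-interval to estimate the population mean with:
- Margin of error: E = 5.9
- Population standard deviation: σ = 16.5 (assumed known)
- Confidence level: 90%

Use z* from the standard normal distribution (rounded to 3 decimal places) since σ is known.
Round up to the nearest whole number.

Using z* since population σ is known (z-interval formula).

For 90% confidence, z* = 1.645 (from standard normal table)

Sample size formula for z-interval: n = (z*σ/E)²

n = (1.645 × 16.5 / 5.9)²
  = (4.600424)²
  = 21.1639

Round up to the nearest whole number: n = 22

22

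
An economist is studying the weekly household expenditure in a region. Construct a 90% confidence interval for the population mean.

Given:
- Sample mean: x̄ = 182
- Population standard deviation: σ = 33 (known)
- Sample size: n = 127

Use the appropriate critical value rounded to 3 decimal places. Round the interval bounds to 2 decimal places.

The population standard deviation σ is known, so use a z-interval (standard normal critical value).

For 90% confidence, z* = 1.645 (from standard normal table)

Standard error: SE = σ/√n = 33/√127 = 2.928276

Margin of error: E = z* × SE = 1.645 × 2.928276 = 4.8170

Z-interval: x̄ ± E = 182 ± 4.8170 = (177.1830, 186.8170)

Rounded to 2 decimal places:

(177.18, 186.82)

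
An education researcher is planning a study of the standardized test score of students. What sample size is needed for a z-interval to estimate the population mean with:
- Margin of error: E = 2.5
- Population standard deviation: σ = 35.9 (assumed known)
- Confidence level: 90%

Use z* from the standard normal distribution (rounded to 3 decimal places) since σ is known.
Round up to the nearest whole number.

Using z* since population σ is known (z-interval formula).

For 90% confidence, z* = 1.645 (from standard normal table)

Sample size formula for z-interval: n = (z*σ/E)²

n = (1.645 × 35.9 / 2.5)²
  = (23.622200)²
  = 558.0083

Round up to the nearest whole number: n = 559

559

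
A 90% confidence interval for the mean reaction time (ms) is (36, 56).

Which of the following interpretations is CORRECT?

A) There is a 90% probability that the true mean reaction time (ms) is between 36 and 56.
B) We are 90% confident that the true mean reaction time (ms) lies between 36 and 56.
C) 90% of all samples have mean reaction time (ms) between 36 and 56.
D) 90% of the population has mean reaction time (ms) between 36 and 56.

A confidence interval represents our confidence in the procedure, not a probability statement about the parameter.

Key concept: If we repeated this sampling process many times and computed a 90% CI each time, about 90% of those intervals would contain the true population parameter.

For this specific interval (36, 56):
- Midpoint (point estimate): 46
- Margin of error: 10

The correct interpretation is the one stating confidence that the true parameter lies in the interval — option B.

B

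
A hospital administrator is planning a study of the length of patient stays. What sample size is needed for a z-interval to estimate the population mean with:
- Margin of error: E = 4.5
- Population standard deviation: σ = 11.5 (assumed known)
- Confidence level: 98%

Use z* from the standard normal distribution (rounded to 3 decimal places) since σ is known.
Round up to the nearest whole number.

Using z* since population σ is known (z-interval formula).

For 98% confidence, z* = 2.326 (from standard normal table)

Sample size formula for z-interval: n = (z*σ/E)²

n = (2.326 × 11.5 / 4.5)²
  = (5.944222)²
  = 35.3338

Round up to the nearest whole number: n = 36

36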